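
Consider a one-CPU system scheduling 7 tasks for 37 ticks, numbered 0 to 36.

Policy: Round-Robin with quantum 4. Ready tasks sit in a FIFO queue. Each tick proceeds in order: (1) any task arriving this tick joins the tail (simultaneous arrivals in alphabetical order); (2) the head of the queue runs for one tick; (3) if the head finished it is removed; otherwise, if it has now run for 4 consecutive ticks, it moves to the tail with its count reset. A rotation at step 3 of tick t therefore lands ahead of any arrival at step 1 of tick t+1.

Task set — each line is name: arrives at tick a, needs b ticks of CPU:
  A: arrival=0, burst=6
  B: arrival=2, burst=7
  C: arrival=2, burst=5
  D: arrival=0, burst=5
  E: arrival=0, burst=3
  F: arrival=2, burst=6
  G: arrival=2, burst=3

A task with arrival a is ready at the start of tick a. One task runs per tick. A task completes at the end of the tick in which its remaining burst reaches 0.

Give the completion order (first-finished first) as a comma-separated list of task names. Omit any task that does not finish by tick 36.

t=0: queue=[A,D,E] q_used=0 → run A
t=1: queue=[A,D,E] q_used=1 → run A
t=2: queue=[A,D,E,B,C,F,G] q_used=2 → run A
t=3: queue=[A,D,E,B,C,F,G] q_used=3 → run A
t=4: queue=[D,E,B,C,F,G,A] q_used=0 → run D
t=5: queue=[D,E,B,C,F,G,A] q_used=1 → run D
t=6: queue=[D,E,B,C,F,G,A] q_used=2 → run D
t=7: queue=[D,E,B,C,F,G,A] q_used=3 → run D
t=8: queue=[E,B,C,F,G,A,D] q_used=0 → run E
t=9: queue=[E,B,C,F,G,A,D] q_used=1 → run E
t=10: queue=[E,B,C,F,G,A,D] q_used=2 → run E
t=11: queue=[B,C,F,G,A,D] q_used=0 → run B
t=12: queue=[B,C,F,G,A,D] q_used=1 → run B
t=13: queue=[B,C,F,G,A,D] q_used=2 → run B
t=14: queue=[B,C,F,G,A,D] q_used=3 → run B
t=15: queue=[C,F,G,A,D,B] q_used=0 → run C
t=16: queue=[C,F,G,A,D,B] q_used=1 → run C
t=17: queue=[C,F,G,A,D,B] q_used=2 → run C
t=18: queue=[C,F,G,A,D,B] q_used=3 → run C
t=19: queue=[F,G,A,D,B,C] q_used=0 → run F
t=20: queue=[F,G,A,D,B,C] q_used=1 → run F
t=21: queue=[F,G,A,D,B,C] q_used=2 → run F
t=22: queue=[F,G,A,D,B,C] q_used=3 → run F
t=23: queue=[G,A,D,B,C,F] q_used=0 → run G
t=24: queue=[G,A,D,B,C,F] q_used=1 → run G
t=25: queue=[G,A,D,B,C,F] q_used=2 → run G
t=26: queue=[A,D,B,C,F] q_used=0 → run A
t=27: queue=[A,D,B,C,F] q_used=1 → run A
t=28: queue=[D,B,C,F] q_used=0 → run D
t=29: queue=[B,C,F] q_used=0 → run B
t=30: queue=[B,C,F] q_used=1 → run B
t=31: queue=[B,C,F] q_used=2 → run B
t=32: queue=[C,F] q_used=0 → run C
t=33: queue=[F] q_used=0 → run F
t=34: queue=[F] q_used=1 → run F
t=35: (idle)
t=36: (idle)

completion order = E, G, A, D, B, C, F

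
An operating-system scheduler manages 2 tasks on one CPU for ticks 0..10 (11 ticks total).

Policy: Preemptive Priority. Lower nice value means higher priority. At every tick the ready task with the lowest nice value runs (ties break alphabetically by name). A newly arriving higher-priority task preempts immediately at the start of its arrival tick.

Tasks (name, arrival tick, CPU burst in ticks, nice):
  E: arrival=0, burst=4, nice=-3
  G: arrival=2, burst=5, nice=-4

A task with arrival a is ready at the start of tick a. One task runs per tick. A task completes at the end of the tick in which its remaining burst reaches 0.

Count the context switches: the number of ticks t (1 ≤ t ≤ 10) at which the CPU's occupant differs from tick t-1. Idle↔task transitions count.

context switches = 3

t=0: ready={E} → run E
t=1: ready={E} → run E
t=2: ready={E,G} → run G
t=3: ready={E,G} → run G
t=4: ready={E,G} → run G
t=5: ready={E,G} → run G
t=6: ready={E,G} → run G
t=7: ready={E} → run E
t=8: ready={E} → run E
t=9: (idle)
t=10: (idle)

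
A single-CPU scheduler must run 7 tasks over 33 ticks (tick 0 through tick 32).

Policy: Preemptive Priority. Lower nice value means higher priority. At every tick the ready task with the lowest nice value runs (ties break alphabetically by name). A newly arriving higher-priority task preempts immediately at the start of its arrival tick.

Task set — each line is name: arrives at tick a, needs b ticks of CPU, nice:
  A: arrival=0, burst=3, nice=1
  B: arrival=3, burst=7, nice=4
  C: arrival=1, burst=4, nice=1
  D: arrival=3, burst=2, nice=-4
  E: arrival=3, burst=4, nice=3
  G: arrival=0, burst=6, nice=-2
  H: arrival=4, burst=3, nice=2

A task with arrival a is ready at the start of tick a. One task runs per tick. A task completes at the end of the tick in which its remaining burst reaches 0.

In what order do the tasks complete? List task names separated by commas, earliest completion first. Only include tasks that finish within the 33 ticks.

completion order = D, G, A, C, H, E, B

t=0: ready={A,G} → run G
t=1: ready={A,C,G} → run G
t=2: ready={A,C,G} → run G
t=3: ready={A,B,C,D,E,G} → run D
t=4: ready={A,B,C,D,E,G,H} → run D
t=5: ready={A,B,C,E,G,H} → run G
t=6: ready={A,B,C,E,G,H} → run G
t=7: ready={A,B,C,E,G,H} → run G
t=8: ready={A,B,C,E,H} → run A
t=9: ready={A,B,C,E,H} → run A
t=10: ready={A,B,C,E,H} → run A
t=11: ready={B,C,E,H} → run C
t=12: ready={B,C,E,H} → run C
t=13: ready={B,C,E,H} → run C
t=14: ready={B,C,E,H} → run C
t=15: ready={B,E,H} → run H
t=16: ready={B,E,H} → run H
t=17: ready={B,E,H} → run H
t=18: ready={B,E} → run E
t=19: ready={B,E} → run E
t=20: ready={B,E} → run E
t=21: ready={B,E} → run E
t=22: ready={B} → run B
t=23: ready={B} → run B
t=24: ready={B} → run B
t=25: ready={B} → run B
t=26: ready={B} → run B
t=27: ready={B} → run B
t=28: ready={B} → run B
t=29: (idle)
t=30: (idle)
t=31: (idle)
t=32: (idle)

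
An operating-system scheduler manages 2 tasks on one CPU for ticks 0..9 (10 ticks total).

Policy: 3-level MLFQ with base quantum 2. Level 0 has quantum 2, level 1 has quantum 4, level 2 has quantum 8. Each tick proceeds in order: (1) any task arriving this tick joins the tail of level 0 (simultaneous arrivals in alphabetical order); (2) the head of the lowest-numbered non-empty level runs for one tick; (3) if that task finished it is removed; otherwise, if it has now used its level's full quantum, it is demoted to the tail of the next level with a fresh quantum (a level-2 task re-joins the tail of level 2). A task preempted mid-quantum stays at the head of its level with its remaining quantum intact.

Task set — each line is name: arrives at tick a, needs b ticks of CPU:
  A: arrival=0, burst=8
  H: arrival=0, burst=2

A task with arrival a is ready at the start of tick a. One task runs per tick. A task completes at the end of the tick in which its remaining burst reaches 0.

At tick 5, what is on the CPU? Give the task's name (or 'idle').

running at tick 5 = A

t=0: L0/L1/L2 = AH/-/- → run A
t=1: L0/L1/L2 = AH/-/- → run A
t=2: L0/L1/L2 = H/A/- → run H
t=3: L0/L1/L2 = H/A/- → run H
t=4: L0/L1/L2 = -/A/- → run A
t=5: L0/L1/L2 = -/A/- → run A
t=6: L0/L1/L2 = -/A/- → run A
t=7: L0/L1/L2 = -/A/- → run A
t=8: L0/L1/L2 = -/-/A → run A
t=9: L0/L1/L2 = -/-/A → run A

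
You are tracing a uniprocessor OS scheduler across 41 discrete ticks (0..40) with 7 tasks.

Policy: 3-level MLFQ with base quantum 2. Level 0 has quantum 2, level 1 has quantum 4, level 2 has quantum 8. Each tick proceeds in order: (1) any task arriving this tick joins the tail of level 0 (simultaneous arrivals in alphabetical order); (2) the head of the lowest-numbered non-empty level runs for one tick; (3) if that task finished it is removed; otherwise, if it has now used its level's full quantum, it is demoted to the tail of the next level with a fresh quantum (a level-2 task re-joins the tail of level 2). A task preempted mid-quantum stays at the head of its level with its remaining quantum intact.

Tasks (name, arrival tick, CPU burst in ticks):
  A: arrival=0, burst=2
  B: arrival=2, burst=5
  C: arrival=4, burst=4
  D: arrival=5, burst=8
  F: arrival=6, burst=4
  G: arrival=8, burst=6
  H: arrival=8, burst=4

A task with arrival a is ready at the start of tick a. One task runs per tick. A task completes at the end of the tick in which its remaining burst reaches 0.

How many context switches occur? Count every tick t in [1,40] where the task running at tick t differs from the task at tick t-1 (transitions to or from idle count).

context switches = 14

t=0: L0/L1/L2 = A/-/- → run A
t=1: L0/L1/L2 = A/-/- → run A
t=2: L0/L1/L2 = B/-/- → run B
t=3: L0/L1/L2 = B/-/- → run B
t=4: L0/L1/L2 = C/B/- → run C
t=5: L0/L1/L2 = CD/B/- → run C
t=6: L0/L1/L2 = DF/BC/- → run D
t=7: L0/L1/L2 = DF/BC/- → run D
t=8: L0/L1/L2 = FGH/BCD/- → run F
t=9: L0/L1/L2 = FGH/BCD/- → run F
t=10: L0/L1/L2 = GH/BCDF/- → run G
t=11: L0/L1/L2 = GH/BCDF/- → run G
t=12: L0/L1/L2 = H/BCDFG/- → run H
t=13: L0/L1/L2 = H/BCDFG/- → run H
t=14: L0/L1/L2 = -/BCDFGH/- → run B
t=15: L0/L1/L2 = -/BCDFGH/- → run B
t=16: L0/L1/L2 = -/BCDFGH/- → run B
t=17: L0/L1/L2 = -/CDFGH/- → run C
t=18: L0/L1/L2 = -/CDFGH/- → run C
t=19: L0/L1/L2 = -/DFGH/- → run D
t=20: L0/L1/L2 = -/DFGH/- → run D
t=21: L0/L1/L2 = -/DFGH/- → run D
t=22: L0/L1/L2 = -/DFGH/- → run D
t=23: L0/L1/L2 = -/FGH/D → run F
t=24: L0/L1/L2 = -/FGH/D → run F
t=25: L0/L1/L2 = -/GH/D → run G
t=26: L0/L1/L2 = -/GH/D → run G
t=27: L0/L1/L2 = -/GH/D → run G
t=28: L0/L1/L2 = -/GH/D → run G
t=29: L0/L1/L2 = -/H/D → run H
t=30: L0/L1/L2 = -/H/D → run H
t=31: L0/L1/L2 = -/-/D → run D
t=32: L0/L1/L2 = -/-/D → run D
t=33: (idle)
t=34: (idle)
t=35: (idle)
t=36: (idle)
t=37: (idle)
t=38: (idle)
t=39: (idle)
t=40: (idle)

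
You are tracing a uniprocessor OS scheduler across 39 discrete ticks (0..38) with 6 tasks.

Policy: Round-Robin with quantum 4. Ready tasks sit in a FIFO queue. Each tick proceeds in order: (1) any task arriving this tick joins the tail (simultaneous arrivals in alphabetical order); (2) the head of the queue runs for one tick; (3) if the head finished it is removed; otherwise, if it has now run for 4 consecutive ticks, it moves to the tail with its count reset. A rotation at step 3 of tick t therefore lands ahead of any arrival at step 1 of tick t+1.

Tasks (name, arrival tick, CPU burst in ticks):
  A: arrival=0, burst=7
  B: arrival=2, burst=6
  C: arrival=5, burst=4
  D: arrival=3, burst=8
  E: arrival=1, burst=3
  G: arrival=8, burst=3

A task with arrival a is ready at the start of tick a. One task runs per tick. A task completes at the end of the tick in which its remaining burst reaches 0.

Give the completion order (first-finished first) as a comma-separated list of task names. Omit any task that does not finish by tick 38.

t=0: queue=[A] q_used=0 → run A
t=1: queue=[A,E] q_used=1 → run A
t=2: queue=[A,E,B] q_used=2 → run A
t=3: queue=[A,E,B,D] q_used=3 → run A
t=4: queue=[E,B,D,A] q_used=0 → run E
t=5: queue=[E,B,D,A,C] q_used=1 → run E
t=6: queue=[E,B,D,A,C] q_used=2 → run E
t=7: queue=[B,D,A,C] q_used=0 → run B
t=8: queue=[B,D,A,C,G] q_used=1 → run B
t=9: queue=[B,D,A,C,G] q_used=2 → run B
t=10: queue=[B,D,A,C,G] q_used=3 → run B
t=11: queue=[D,A,C,G,B] q_used=0 → run D
t=12: queue=[D,A,C,G,B] q_used=1 → run D
t=13: queue=[D,A,C,G,B] q_used=2 → run D
t=14: queue=[D,A,C,G,B] q_used=3 → run D
t=15: queue=[A,C,G,B,D] q_used=0 → run A
t=16: queue=[A,C,G,B,D] q_used=1 → run A
t=17: queue=[A,C,G,B,D] q_used=2 → run A
t=18: queue=[C,G,B,D] q_used=0 → run C
t=19: queue=[C,G,B,D] q_used=1 → run C
t=20: queue=[C,G,B,D] q_used=2 → run C
t=21: queue=[C,G,B,D] q_used=3 → run C
t=22: queue=[G,B,D] q_used=0 → run G
t=23: queue=[G,B,D] q_used=1 → run G
t=24: queue=[G,B,D] q_used=2 → run G
t=25: queue=[B,D] q_used=0 → run B
t=26: queue=[B,D] q_used=1 → run B
t=27: queue=[D] q_used=0 → run D
t=28: queue=[D] q_used=1 → run D
t=29: queue=[D] q_used=2 → run D
t=30: queue=[D] q_used=3 → run D
t=31: (idle)
t=32: (idle)
t=33: (idle)
t=34: (idle)
t=35: (idle)
t=36: (idle)
t=37: (idle)
t=38: (idle)

completion order = E, A, C, G, B, D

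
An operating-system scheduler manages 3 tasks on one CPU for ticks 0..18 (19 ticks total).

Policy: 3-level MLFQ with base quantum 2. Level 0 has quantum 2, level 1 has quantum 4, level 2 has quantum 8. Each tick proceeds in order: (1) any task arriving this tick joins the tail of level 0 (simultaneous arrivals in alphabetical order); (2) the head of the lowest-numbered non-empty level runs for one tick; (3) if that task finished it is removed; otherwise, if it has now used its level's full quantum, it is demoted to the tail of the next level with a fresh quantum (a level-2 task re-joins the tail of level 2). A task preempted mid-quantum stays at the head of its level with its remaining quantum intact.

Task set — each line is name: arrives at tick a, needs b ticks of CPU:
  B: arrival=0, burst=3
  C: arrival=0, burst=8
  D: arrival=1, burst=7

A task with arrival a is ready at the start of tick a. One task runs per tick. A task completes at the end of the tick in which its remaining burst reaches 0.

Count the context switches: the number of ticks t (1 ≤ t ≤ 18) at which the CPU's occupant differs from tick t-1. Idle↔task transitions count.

t=0: L0/L1/L2 = BC/-/- → run B
t=1: L0/L1/L2 = BCD/-/- → run B
t=2: L0/L1/L2 = CD/B/- → run C
t=3: L0/L1/L2 = CD/B/- → run C
t=4: L0/L1/L2 = D/BC/- → run D
t=5: L0/L1/L2 = D/BC/- → run D
t=6: L0/L1/L2 = -/BCD/- → run B
t=7: L0/L1/L2 = -/CD/- → run C
t=8: L0/L1/L2 = -/CD/- → run C
t=9: L0/L1/L2 = -/CD/- → run C
t=10: L0/L1/L2 = -/CD/- → run C
t=11: L0/L1/L2 = -/D/C → run D
t=12: L0/L1/L2 = -/D/C → run D
t=13: L0/L1/L2 = -/D/C → run D
t=14: L0/L1/L2 = -/D/C → run D
t=15: L0/L1/L2 = -/-/CD → run C
t=16: L0/L1/L2 = -/-/CD → run C
t=17: L0/L1/L2 = -/-/D → run D
t=18: (idle)

context switches = 8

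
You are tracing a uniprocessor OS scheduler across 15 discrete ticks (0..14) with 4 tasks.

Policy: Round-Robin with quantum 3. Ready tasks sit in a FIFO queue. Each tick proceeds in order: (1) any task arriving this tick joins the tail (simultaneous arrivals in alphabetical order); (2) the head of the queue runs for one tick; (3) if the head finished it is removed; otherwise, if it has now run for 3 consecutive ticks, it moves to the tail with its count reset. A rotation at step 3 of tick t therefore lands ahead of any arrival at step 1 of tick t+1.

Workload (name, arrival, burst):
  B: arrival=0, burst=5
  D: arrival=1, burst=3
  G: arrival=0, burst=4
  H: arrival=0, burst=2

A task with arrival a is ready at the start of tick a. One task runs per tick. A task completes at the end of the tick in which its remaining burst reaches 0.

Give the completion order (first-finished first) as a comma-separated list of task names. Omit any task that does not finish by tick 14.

completion order = H, D, B, G

t=0: queue=[B,G,H] q_used=0 → run B
t=1: queue=[B,G,H,D] q_used=1 → run B
t=2: queue=[B,G,H,D] q_used=2 → run B
t=3: queue=[G,H,D,B] q_used=0 → run G
t=4: queue=[G,H,D,B] q_used=1 → run G
t=5: queue=[G,H,D,B] q_used=2 → run G
t=6: queue=[H,D,B,G] q_used=0 → run H
t=7: queue=[H,D,B,G] q_used=1 → run H
t=8: queue=[D,B,G] q_used=0 → run D
t=9: queue=[D,B,G] q_used=1 → run D
t=10: queue=[D,B,G] q_used=2 → run D
t=11: queue=[B,G] q_used=0 → run B
t=12: queue=[B,G] q_used=1 → run B
t=13: queue=[G] q_used=0 → run G
t=14: (idle)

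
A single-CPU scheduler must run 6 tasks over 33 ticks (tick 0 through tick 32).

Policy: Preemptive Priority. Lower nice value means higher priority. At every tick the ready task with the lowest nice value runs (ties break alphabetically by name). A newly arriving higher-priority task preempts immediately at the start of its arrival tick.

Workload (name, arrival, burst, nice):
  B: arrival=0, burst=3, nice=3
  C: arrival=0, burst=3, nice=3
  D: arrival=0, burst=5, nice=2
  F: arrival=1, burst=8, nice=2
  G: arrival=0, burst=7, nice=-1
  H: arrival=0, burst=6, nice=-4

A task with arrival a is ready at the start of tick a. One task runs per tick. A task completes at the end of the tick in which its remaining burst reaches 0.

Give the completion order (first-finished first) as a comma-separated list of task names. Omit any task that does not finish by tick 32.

completion order = H, G, D, F, B, C

t=0: ready={B,C,D,G,H} → run H
t=1: ready={B,C,D,F,G,H} → run H
t=2: ready={B,C,D,F,G,H} → run H
t=3: ready={B,C,D,F,G,H} → run H
t=4: ready={B,C,D,F,G,H} → run H
t=5: ready={B,C,D,F,G,H} → run H
t=6: ready={B,C,D,F,G} → run G
t=7: ready={B,C,D,F,G} → run G
t=8: ready={B,C,D,F,G} → run G
t=9: ready={B,C,D,F,G} → run G
t=10: ready={B,C,D,F,G} → run G
t=11: ready={B,C,D,F,G} → run G
t=12: ready={B,C,D,F,G} → run G
t=13: ready={B,C,D,F} → run D
t=14: ready={B,C,D,F} → run D
t=15: ready={B,C,D,F} → run D
t=16: ready={B,C,D,F} → run D
t=17: ready={B,C,D,F} → run D
t=18: ready={B,C,F} → run F
t=19: ready={B,C,F} → run F
t=20: ready={B,C,F} → run F
t=21: ready={B,C,F} → run F
t=22: ready={B,C,F} → run F
t=23: ready={B,C,F} → run F
t=24: ready={B,C,F} → run F
t=25: ready={B,C,F} → run F
t=26: ready={B,C} → run B
t=27: ready={B,C} → run B
t=28: ready={B,C} → run B
t=29: ready={C} → run C
t=30: ready={C} → run C
t=31: ready={C} → run C
t=32: (idle)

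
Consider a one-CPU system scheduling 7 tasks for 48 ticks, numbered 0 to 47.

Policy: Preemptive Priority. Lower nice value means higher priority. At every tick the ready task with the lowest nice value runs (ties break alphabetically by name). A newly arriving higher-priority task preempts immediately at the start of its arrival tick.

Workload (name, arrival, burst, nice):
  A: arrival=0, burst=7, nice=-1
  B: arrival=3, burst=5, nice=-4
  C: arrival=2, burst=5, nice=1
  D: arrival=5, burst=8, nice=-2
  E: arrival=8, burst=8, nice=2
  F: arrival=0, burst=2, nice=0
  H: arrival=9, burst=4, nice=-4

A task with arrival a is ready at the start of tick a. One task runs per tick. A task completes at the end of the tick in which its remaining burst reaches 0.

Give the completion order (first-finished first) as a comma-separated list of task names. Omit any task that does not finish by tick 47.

t=0: ready={A,F} → run A
t=1: ready={A,F} → run A
t=2: ready={A,C,F} → run A
t=3: ready={A,B,C,F} → run B
t=4: ready={A,B,C,F} → run B
t=5: ready={A,B,C,D,F} → run B
t=6: ready={A,B,C,D,F} → run B
t=7: ready={A,B,C,D,F} → run B
t=8: ready={A,C,D,E,F} → run D
t=9: ready={A,C,D,E,F,H} → run H
t=10: ready={A,C,D,E,F,H} → run H
t=11: ready={A,C,D,E,F,H} → run H
t=12: ready={A,C,D,E,F,H} → run H
t=13: ready={A,C,D,E,F} → run D
t=14: ready={A,C,D,E,F} → run D
t=15: ready={A,C,D,E,F} → run D
t=16: ready={A,C,D,E,F} → run D
t=17: ready={A,C,D,E,F} → run D
t=18: ready={A,C,D,E,F} → run D
t=19: ready={A,C,D,E,F} → run D
t=20: ready={A,C,E,F} → run A
t=21: ready={A,C,E,F} → run A
t=22: ready={A,C,E,F} → run A
t=23: ready={A,C,E,F} → run A
t=24: ready={C,E,F} → run F
t=25: ready={C,E,F} → run F
t=26: ready={C,E} → run C
t=27: ready={C,E} → run C
t=28: ready={C,E} → run C
t=29: ready={C,E} → run C
t=30: ready={C,E} → run C
t=31: ready={E} → run E
t=32: ready={E} → run E
t=33: ready={E} → run E
t=34: ready={E} → run E
t=35: ready={E} → run E
t=36: ready={E} → run E
t=37: ready={E} → run E
t=38: ready={E} → run E
t=39: (idle)
t=40: (idle)
t=41: (idle)
t=42: (idle)
t=43: (idle)
t=44: (idle)
t=45: (idle)
t=46: (idle)
t=47: (idle)

completion order = B, H, D, A, F, C, E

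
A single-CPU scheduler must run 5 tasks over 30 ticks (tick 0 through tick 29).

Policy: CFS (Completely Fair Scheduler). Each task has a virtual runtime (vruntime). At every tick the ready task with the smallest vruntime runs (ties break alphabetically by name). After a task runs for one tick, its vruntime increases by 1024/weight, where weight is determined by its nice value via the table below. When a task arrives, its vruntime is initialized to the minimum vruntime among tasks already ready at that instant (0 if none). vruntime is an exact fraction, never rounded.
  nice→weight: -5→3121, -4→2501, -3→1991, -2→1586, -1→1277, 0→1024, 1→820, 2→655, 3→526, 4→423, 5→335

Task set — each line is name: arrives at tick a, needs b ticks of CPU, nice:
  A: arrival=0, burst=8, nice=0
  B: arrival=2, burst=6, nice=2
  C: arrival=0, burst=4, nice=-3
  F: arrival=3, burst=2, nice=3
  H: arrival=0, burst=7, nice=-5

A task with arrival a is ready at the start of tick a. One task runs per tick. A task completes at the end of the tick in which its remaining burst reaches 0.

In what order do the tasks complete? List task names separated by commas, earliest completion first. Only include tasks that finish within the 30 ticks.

t=0: vr[A=0 C=0 H=0] → run A
t=1: vr[A=1 C=0 H=0] → run C
t=2: vr[A=1 B=0 C=1024/1991 H=0] → run B
t=3: vr[A=1 B=1024/655 C=1024/1991 F=0 H=0] → run F
t=4: vr[A=1 B=1024/655 C=1024/1991 F=512/263 H=0] → run H
t=5: vr[A=1 B=1024/655 C=1024/1991 F=512/263 H=1024/3121] → run H
t=6: vr[A=1 B=1024/655 C=1024/1991 F=512/263 H=2048/3121] → run C
t=7: vr[A=1 B=1024/655 C=2048/1991 F=512/263 H=2048/3121] → run H
t=8: vr[A=1 B=1024/655 C=2048/1991 F=512/263 H=3072/3121] → run H
t=9: vr[A=1 B=1024/655 C=2048/1991 F=512/263 H=4096/3121] → run A
t=10: vr[A=2 B=1024/655 C=2048/1991 F=512/263 H=4096/3121] → run C
t=11: vr[A=2 B=1024/655 C=3072/1991 F=512/263 H=4096/3121] → run H
t=12: vr[A=2 B=1024/655 C=3072/1991 F=512/263 H=5120/3121] → run C
t=13: vr[A=2 B=1024/655 F=512/263 H=5120/3121] → run B
t=14: vr[A=2 B=2048/655 F=512/263 H=5120/3121] → run H
t=15: vr[A=2 B=2048/655 F=512/263 H=6144/3121] → run F
t=16: vr[A=2 B=2048/655 H=6144/3121] → run H
t=17: vr[A=2 B=2048/655] → run A
t=18: vr[A=3 B=2048/655] → run A
t=19: vr[A=4 B=2048/655] → run B
t=20: vr[A=4 B=3072/655] → run A
t=21: vr[A=5 B=3072/655] → run B
t=22: vr[A=5 B=4096/655] → run A
t=23: vr[A=6 B=4096/655] → run A
t=24: vr[A=7 B=4096/655] → run B
t=25: vr[A=7 B=1024/131] → run A
t=26: vr[B=1024/131] → run B
t=27: (idle)
t=28: (idle)
t=29: (idle)

completion order = C, F, H, A, B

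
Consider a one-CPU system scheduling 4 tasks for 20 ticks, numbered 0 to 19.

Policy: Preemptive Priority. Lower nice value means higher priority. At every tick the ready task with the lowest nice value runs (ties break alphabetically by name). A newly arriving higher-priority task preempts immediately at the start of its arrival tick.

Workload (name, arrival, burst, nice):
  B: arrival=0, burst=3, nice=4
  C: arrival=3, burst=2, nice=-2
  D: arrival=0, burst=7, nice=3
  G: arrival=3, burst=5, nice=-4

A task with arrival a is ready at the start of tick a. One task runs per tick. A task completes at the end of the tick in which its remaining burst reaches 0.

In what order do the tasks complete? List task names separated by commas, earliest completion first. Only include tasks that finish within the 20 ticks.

t=0: ready={B,D} → run D
t=1: ready={B,D} → run D
t=2: ready={B,D} → run D
t=3: ready={B,C,D,G} → run G
t=4: ready={B,C,D,G} → run G
t=5: ready={B,C,D,G} → run G
t=6: ready={B,C,D,G} → run G
t=7: ready={B,C,D,G} → run G
t=8: ready={B,C,D} → run C
t=9: ready={B,C,D} → run C
t=10: ready={B,D} → run D
t=11: ready={B,D} → run D
t=12: ready={B,D} → run D
t=13: ready={B,D} → run D
t=14: ready={B} → run B
t=15: ready={B} → run B
t=16: ready={B} → run B
t=17: (idle)
t=18: (idle)
t=19: (idle)

completion order = G, C, D, B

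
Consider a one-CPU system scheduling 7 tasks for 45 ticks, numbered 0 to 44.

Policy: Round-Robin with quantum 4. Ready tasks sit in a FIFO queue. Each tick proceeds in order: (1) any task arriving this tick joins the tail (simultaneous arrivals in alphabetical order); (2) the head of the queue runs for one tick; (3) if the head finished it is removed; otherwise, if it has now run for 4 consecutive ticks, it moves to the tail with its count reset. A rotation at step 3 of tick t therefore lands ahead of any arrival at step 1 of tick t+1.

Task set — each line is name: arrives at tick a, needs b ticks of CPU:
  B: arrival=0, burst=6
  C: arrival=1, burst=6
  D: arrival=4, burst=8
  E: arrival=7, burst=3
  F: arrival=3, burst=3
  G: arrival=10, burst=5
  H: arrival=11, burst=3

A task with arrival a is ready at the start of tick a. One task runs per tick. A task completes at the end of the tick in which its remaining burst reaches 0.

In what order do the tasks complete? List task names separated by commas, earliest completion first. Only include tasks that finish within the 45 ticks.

completion order = F, B, E, C, H, D, G

t=0: queue=[B] q_used=0 → run B
t=1: queue=[B,C] q_used=1 → run B
t=2: queue=[B,C] q_used=2 → run B
t=3: queue=[B,C,F] q_used=3 → run B
t=4: queue=[C,F,B,D] q_used=0 → run C
t=5: queue=[C,F,B,D] q_used=1 → run C
t=6: queue=[C,F,B,D] q_used=2 → run C
t=7: queue=[C,F,B,D,E] q_used=3 → run C
t=8: queue=[F,B,D,E,C] q_used=0 → run F
t=9: queue=[F,B,D,E,C] q_used=1 → run F
t=10: queue=[F,B,D,E,C,G] q_used=2 → run F
t=11: queue=[B,D,E,C,G,H] q_used=0 → run B
t=12: queue=[B,D,E,C,G,H] q_used=1 → run B
t=13: queue=[D,E,C,G,H] q_used=0 → run D
t=14: queue=[D,E,C,G,H] q_used=1 → run D
t=15: queue=[D,E,C,G,H] q_used=2 → run D
t=16: queue=[D,E,C,G,H] q_used=3 → run D
t=17: queue=[E,C,G,H,D] q_used=0 → run E
t=18: queue=[E,C,G,H,D] q_used=1 → run E
t=19: queue=[E,C,G,H,D] q_used=2 → run E
t=20: queue=[C,G,H,D] q_used=0 → run C
t=21: queue=[C,G,H,D] q_used=1 → run C
t=22: queue=[G,H,D] q_used=0 → run G
t=23: queue=[G,H,D] q_used=1 → run G
t=24: queue=[G,H,D] q_used=2 → run G
t=25: queue=[G,H,D] q_used=3 → run G
t=26: queue=[H,D,G] q_used=0 → run H
t=27: queue=[H,D,G] q_used=1 → run H
t=28: queue=[H,D,G] q_used=2 → run H
t=29: queue=[D,G] q_used=0 → run D
t=30: queue=[D,G] q_used=1 → run D
t=31: queue=[D,G] q_used=2 → run D
t=32: queue=[D,G] q_used=3 → run D
t=33: queue=[G] q_used=0 → run G
t=34: (idle)
t=35: (idle)
t=36: (idle)
t=37: (idle)
t=38: (idle)
t=39: (idle)
t=40: (idle)
t=41: (idle)
t=42: (idle)
t=43: (idle)
t=44: (idle)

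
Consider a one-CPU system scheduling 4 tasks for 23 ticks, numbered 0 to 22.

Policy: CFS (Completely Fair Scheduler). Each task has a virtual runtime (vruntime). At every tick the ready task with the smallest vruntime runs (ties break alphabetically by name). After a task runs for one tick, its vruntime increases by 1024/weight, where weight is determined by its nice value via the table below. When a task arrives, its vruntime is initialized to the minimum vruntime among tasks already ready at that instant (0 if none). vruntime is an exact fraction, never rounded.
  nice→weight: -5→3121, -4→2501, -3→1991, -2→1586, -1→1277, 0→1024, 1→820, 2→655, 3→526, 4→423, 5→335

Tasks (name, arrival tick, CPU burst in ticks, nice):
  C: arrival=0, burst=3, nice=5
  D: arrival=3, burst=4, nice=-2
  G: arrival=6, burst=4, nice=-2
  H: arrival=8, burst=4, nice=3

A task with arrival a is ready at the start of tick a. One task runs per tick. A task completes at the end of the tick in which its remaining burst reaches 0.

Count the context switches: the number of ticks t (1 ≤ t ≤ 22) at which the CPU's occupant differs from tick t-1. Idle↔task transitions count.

t=0: vr[C=0] → run C
t=1: vr[C=1024/335] → run C
t=2: vr[C=2048/335] → run C
t=3: vr[D=0] → run D
t=4: vr[D=512/793] → run D
t=5: vr[D=1024/793] → run D
t=6: vr[D=1536/793 G=1536/793] → run D
t=7: vr[G=1536/793] → run G
t=8: vr[G=2048/793 H=2048/793] → run G
t=9: vr[G=2560/793 H=2048/793] → run H
t=10: vr[G=2560/793 H=944640/208559] → run G
t=11: vr[G=3072/793 H=944640/208559] → run G
t=12: vr[H=944640/208559] → run H
t=13: vr[H=1350656/208559] → run H
t=14: vr[H=1756672/208559] → run H
t=15: (idle)
t=16: (idle)
t=17: (idle)
t=18: (idle)
t=19: (idle)
t=20: (idle)
t=21: (idle)
t=22: (idle)

context switches = 6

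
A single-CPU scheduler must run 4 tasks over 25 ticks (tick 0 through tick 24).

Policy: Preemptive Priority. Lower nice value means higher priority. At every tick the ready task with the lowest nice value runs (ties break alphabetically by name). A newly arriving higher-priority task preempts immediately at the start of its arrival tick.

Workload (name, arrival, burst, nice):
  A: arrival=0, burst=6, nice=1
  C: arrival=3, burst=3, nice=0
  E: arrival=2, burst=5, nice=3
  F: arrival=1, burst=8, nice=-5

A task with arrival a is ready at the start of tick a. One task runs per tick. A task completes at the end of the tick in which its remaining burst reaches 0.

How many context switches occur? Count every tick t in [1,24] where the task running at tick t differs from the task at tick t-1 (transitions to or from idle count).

context switches = 5

t=0: ready={A} → run A
t=1: ready={A,F} → run F
t=2: ready={A,E,F} → run F
t=3: ready={A,C,E,F} → run F
t=4: ready={A,C,E,F} → run F
t=5: ready={A,C,E,F} → run F
t=6: ready={A,C,E,F} → run F
t=7: ready={A,C,E,F} → run F
t=8: ready={A,C,E,F} → run F
t=9: ready={A,C,E} → run C
t=10: ready={A,C,E} → run C
t=11: ready={A,C,E} → run C
t=12: ready={A,E} → run A
t=13: ready={A,E} → run A
t=14: ready={A,E} → run A
t=15: ready={A,E} → run A
t=16: ready={A,E} → run A
t=17: ready={E} → run E
t=18: ready={E} → run E
t=19: ready={E} → run E
t=20: ready={E} → run E
t=21: ready={E} → run E
t=22: (idle)
t=23: (idle)
t=24: (idle)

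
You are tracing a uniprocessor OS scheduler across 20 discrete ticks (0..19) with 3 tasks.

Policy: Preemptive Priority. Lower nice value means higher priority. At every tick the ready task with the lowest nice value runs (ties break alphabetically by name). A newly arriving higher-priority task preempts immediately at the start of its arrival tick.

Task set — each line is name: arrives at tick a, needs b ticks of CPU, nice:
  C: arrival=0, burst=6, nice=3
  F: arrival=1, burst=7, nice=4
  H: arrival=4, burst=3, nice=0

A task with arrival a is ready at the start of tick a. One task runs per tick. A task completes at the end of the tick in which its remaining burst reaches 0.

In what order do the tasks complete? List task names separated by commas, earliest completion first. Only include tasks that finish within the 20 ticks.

completion order = H, C, F

t=0: ready={C} → run C
t=1: ready={C,F} → run C
t=2: ready={C,F} → run C
t=3: ready={C,F} → run C
t=4: ready={C,F,H} → run H
t=5: ready={C,F,H} → run H
t=6: ready={C,F,H} → run H
t=7: ready={C,F} → run C
t=8: ready={C,F} → run C
t=9: ready={F} → run F
t=10: ready={F} → run F
t=11: ready={F} → run F
t=12: ready={F} → run F
t=13: ready={F} → run F
t=14: ready={F} → run F
t=15: ready={F} → run F
t=16: (idle)
t=17: (idle)
t=18: (idle)
t=19: (idle)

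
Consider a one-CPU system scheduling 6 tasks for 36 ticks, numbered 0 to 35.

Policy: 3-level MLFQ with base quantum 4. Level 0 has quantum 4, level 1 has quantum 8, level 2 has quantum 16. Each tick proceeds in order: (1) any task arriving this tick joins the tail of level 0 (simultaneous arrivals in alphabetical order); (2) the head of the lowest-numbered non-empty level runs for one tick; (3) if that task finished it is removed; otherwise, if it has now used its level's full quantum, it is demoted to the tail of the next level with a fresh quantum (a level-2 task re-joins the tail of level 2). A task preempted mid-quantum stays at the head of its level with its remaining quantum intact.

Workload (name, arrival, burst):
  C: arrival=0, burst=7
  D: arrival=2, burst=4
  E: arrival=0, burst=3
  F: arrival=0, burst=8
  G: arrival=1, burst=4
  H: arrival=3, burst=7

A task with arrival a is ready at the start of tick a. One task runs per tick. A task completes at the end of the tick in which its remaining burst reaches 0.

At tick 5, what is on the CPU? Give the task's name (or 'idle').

running at tick 5 = E

t=0: L0/L1/L2 = CEF/-/- → run C
t=1: L0/L1/L2 = CEFG/-/- → run C
t=2: L0/L1/L2 = CEFGD/-/- → run C
t=3: L0/L1/L2 = CEFGDH/-/- → run C
t=4: L0/L1/L2 = EFGDH/C/- → run E
t=5: L0/L1/L2 = EFGDH/C/- → run E
t=6: L0/L1/L2 = EFGDH/C/- → run E
t=7: L0/L1/L2 = FGDH/C/- → run F
t=8: L0/L1/L2 = FGDH/C/- → run F
t=9: L0/L1/L2 = FGDH/C/- → run F
t=10: L0/L1/L2 = FGDH/C/- → run F
t=11: L0/L1/L2 = GDH/CF/- → run G
t=12: L0/L1/L2 = GDH/CF/- → run G
t=13: L0/L1/L2 = GDH/CF/- → run G
t=14: L0/L1/L2 = GDH/CF/- → run G
t=15: L0/L1/L2 = DH/CF/- → run D
t=16: L0/L1/L2 = DH/CF/- → run D
t=17: L0/L1/L2 = DH/CF/- → run D
t=18: L0/L1/L2 = DH/CF/- → run D
t=19: L0/L1/L2 = H/CF/- → run H
t=20: L0/L1/L2 = H/CF/- → run H
t=21: L0/L1/L2 = H/CF/- → run H
t=22: L0/L1/L2 = H/CF/- → run H
t=23: L0/L1/L2 = -/CFH/- → run C
t=24: L0/L1/L2 = -/CFH/- → run C
t=25: L0/L1/L2 = -/CFH/- → run C
t=26: L0/L1/L2 = -/FH/- → run F
t=27: L0/L1/L2 = -/FH/- → run F
t=28: L0/L1/L2 = -/FH/- → run F
t=29: L0/L1/L2 = -/FH/- → run F
t=30: L0/L1/L2 = -/H/- → run H
t=31: L0/L1/L2 = -/H/- → run H
t=32: L0/L1/L2 = -/H/- → run H
t=33: (idle)
t=34: (idle)
t=35: (idle)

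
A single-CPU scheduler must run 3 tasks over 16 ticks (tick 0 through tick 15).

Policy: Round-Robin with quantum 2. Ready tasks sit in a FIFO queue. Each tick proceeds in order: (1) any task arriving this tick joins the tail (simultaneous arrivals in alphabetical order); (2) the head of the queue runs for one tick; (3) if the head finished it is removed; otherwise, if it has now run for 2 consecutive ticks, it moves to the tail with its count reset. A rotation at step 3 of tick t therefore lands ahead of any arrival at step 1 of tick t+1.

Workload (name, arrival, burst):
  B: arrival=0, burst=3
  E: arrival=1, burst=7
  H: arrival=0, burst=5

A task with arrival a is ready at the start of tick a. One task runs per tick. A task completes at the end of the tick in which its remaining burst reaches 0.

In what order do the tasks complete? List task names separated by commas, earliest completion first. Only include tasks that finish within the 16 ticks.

t=0: queue=[B,H] q_used=0 → run B
t=1: queue=[B,H,E] q_used=1 → run B
t=2: queue=[H,E,B] q_used=0 → run H
t=3: queue=[H,E,B] q_used=1 → run H
t=4: queue=[E,B,H] q_used=0 → run E
t=5: queue=[E,B,H] q_used=1 → run E
t=6: queue=[B,H,E] q_used=0 → run B
t=7: queue=[H,E] q_used=0 → run H
t=8: queue=[H,E] q_used=1 → run H
t=9: queue=[E,H] q_used=0 → run E
t=10: queue=[E,H] q_used=1 → run E
t=11: queue=[H,E] q_used=0 → run H
t=12: queue=[E] q_used=0 → run E
t=13: queue=[E] q_used=1 → run E
t=14: queue=[E] q_used=0 → run E
t=15: (idle)

completion order = B, H, E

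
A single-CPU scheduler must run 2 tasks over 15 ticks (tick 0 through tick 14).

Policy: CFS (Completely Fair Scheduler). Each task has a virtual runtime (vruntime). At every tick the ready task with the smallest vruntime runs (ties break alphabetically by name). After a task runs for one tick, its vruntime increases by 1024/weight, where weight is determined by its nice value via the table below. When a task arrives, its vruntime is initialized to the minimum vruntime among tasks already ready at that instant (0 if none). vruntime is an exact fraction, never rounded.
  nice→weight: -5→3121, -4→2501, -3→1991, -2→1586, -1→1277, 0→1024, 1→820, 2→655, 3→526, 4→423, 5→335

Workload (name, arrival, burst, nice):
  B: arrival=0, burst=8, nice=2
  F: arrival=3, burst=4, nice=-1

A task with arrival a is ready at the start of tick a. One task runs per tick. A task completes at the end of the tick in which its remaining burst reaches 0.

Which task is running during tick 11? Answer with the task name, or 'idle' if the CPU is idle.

t=0: vr[B=0] → run B
t=1: vr[B=1024/655] → run B
t=2: vr[B=2048/655] → run B
t=3: vr[B=3072/655 F=3072/655] → run B
t=4: vr[B=4096/655 F=3072/655] → run F
t=5: vr[B=4096/655 F=4593664/836435] → run F
t=6: vr[B=4096/655 F=5264384/836435] → run B
t=7: vr[B=1024/131 F=5264384/836435] → run F
t=8: vr[B=1024/131 F=5935104/836435] → run F
t=9: vr[B=1024/131] → run B
t=10: vr[B=6144/655] → run B
t=11: vr[B=7168/655] → run B
t=12: (idle)
t=13: (idle)
t=14: (idle)

running at tick 11 = B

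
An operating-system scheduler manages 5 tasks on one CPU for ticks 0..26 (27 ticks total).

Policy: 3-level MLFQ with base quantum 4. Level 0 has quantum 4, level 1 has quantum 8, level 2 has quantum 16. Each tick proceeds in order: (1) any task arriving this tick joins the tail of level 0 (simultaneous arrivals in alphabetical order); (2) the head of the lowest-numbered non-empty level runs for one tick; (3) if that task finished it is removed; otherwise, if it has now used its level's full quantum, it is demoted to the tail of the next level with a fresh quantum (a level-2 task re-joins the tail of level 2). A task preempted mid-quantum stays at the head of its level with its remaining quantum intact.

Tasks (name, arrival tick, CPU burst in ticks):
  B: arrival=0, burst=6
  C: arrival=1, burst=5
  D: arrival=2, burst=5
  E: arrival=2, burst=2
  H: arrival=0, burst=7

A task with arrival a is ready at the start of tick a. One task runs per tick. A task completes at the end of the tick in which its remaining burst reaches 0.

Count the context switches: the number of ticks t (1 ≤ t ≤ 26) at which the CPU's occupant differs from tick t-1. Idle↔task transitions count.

t=0: L0/L1/L2 = BH/-/- → run B
t=1: L0/L1/L2 = BHC/-/- → run B
t=2: L0/L1/L2 = BHCDE/-/- → run B
t=3: L0/L1/L2 = BHCDE/-/- → run B
t=4: L0/L1/L2 = HCDE/B/- → run H
t=5: L0/L1/L2 = HCDE/B/- → run H
t=6: L0/L1/L2 = HCDE/B/- → run H
t=7: L0/L1/L2 = HCDE/B/- → run H
t=8: L0/L1/L2 = CDE/BH/- → run C
t=9: L0/L1/L2 = CDE/BH/- → run C
t=10: L0/L1/L2 = CDE/BH/- → run C
t=11: L0/L1/L2 = CDE/BH/- → run C
t=12: L0/L1/L2 = DE/BHC/- → run D
t=13: L0/L1/L2 = DE/BHC/- → run D
t=14: L0/L1/L2 = DE/BHC/- → run D
t=15: L0/L1/L2 = DE/BHC/- → run D
t=16: L0/L1/L2 = E/BHCD/- → run E
t=17: L0/L1/L2 = E/BHCD/- → run E
t=18: L0/L1/L2 = -/BHCD/- → run B
t=19: L0/L1/L2 = -/BHCD/- → run B
t=20: L0/L1/L2 = -/HCD/- → run H
t=21: L0/L1/L2 = -/HCD/- → run H
t=22: L0/L1/L2 = -/HCD/- → run H
t=23: L0/L1/L2 = -/CD/- → run C
t=24: L0/L1/L2 = -/D/- → run D
t=25: (idle)
t=26: (idle)

context switches = 9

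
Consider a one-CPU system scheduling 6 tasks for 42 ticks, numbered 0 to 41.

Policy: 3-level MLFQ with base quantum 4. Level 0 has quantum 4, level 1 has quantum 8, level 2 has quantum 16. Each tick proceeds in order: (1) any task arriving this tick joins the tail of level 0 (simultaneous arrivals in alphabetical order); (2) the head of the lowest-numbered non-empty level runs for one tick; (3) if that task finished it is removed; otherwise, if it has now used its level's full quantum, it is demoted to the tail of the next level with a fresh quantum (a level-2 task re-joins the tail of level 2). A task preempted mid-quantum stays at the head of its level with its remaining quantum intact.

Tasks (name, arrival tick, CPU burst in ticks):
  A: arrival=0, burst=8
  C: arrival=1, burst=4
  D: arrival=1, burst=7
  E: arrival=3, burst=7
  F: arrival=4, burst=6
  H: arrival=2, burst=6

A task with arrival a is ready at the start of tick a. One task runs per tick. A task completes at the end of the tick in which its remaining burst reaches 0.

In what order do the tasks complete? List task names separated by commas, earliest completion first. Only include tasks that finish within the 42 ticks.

t=0: L0/L1/L2 = A/-/- → run A
t=1: L0/L1/L2 = ACD/-/- → run A
t=2: L0/L1/L2 = ACDH/-/- → run A
t=3: L0/L1/L2 = ACDHE/-/- → run A
t=4: L0/L1/L2 = CDHEF/A/- → run C
t=5: L0/L1/L2 = CDHEF/A/- → run C
t=6: L0/L1/L2 = CDHEF/A/- → run C
t=7: L0/L1/L2 = CDHEF/A/- → run C
t=8: L0/L1/L2 = DHEF/A/- → run D
t=9: L0/L1/L2 = DHEF/A/- → run D
t=10: L0/L1/L2 = DHEF/A/- → run D
t=11: L0/L1/L2 = DHEF/A/- → run D
t=12: L0/L1/L2 = HEF/AD/- → run H
t=13: L0/L1/L2 = HEF/AD/- → run H
t=14: L0/L1/L2 = HEF/AD/- → run H
t=15: L0/L1/L2 = HEF/AD/- → run H
t=16: L0/L1/L2 = EF/ADH/- → run E
t=17: L0/L1/L2 = EF/ADH/- → run E
t=18: L0/L1/L2 = EF/ADH/- → run E
t=19: L0/L1/L2 = EF/ADH/- → run E
t=20: L0/L1/L2 = F/ADHE/- → run F
t=21: L0/L1/L2 = F/ADHE/- → run F
t=22: L0/L1/L2 = F/ADHE/- → run F
t=23: L0/L1/L2 = F/ADHE/- → run F
t=24: L0/L1/L2 = -/ADHEF/- → run A
t=25: L0/L1/L2 = -/ADHEF/- → run A
t=26: L0/L1/L2 = -/ADHEF/- → run A
t=27: L0/L1/L2 = -/ADHEF/- → run A
t=28: L0/L1/L2 = -/DHEF/- → run D
t=29: L0/L1/L2 = -/DHEF/- → run D
t=30: L0/L1/L2 = -/DHEF/- → run D
t=31: L0/L1/L2 = -/HEF/- → run H
t=32: L0/L1/L2 = -/HEF/- → run H
t=33: L0/L1/L2 = -/EF/- → run E
t=34: L0/L1/L2 = -/EF/- → run E
t=35: L0/L1/L2 = -/EF/- → run E
t=36: L0/L1/L2 = -/F/- → run F
t=37: L0/L1/L2 = -/F/- → run F
t=38: (idle)
t=39: (idle)
t=40: (idle)
t=41: (idle)

completion order = C, A, D, H, E, F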